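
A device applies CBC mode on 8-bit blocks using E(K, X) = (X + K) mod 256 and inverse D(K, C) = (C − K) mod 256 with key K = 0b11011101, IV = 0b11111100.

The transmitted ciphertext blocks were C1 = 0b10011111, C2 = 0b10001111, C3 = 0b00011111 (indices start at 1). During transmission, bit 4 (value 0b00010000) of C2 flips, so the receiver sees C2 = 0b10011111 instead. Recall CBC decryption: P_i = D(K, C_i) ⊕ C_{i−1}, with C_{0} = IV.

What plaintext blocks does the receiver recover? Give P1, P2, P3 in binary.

Only C2 changed, to 0b10011111. In CBC, a change in C_i garbles P_i and flips the same bit in P_{i+1}. Decrypting the received ciphertext:
P1: D(K, 0b10011111) = 0b11000010; 0b11000010 ⊕ 0b11111100 = 0b00111110.
P2: D(K, 0b10011111) = 0b11000010; 0b11000010 ⊕ 0b10011111 = 0b01011101.
P3: D(K, 0b00011111) = 0b01000010; 0b01000010 ⊕ 0b10011111 = 0b11011101.
Blocks that differ from the original plaintext: P2, P3.

P1 = 0b00111110, P2 = 0b01011101, P3 = 0b11011101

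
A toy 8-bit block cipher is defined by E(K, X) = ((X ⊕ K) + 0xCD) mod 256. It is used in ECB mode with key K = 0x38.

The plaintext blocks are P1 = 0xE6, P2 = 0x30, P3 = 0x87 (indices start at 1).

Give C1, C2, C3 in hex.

ECB encryption: C_i = E(K, P_i).
C1: E(K, 0xE6) = 0xAB.
C2: E(K, 0x30) = 0xD5.
C3: E(K, 0x87) = 0x8C.

C1 = 0xAB, C2 = 0xD5, C3 = 0x8C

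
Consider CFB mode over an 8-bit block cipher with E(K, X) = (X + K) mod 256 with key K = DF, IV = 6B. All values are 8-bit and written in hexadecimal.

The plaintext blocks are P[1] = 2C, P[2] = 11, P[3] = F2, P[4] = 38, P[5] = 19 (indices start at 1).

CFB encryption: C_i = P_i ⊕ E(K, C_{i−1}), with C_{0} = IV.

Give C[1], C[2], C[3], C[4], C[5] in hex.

C[1] = 66, C[2] = 54, C[3] = C1, C[4] = 98, C[5] = 6E

C[1]: E(K, 6B) = 4A; 2C ⊕ 4A = 66.
C[2]: E(K, 66) = 45; 11 ⊕ 45 = 54.
C[3]: E(K, 54) = 33; F2 ⊕ 33 = C1.
C[4]: E(K, C1) = A0; 38 ⊕ A0 = 98.
C[5]: E(K, 98) = 77; 19 ⊕ 77 = 6E.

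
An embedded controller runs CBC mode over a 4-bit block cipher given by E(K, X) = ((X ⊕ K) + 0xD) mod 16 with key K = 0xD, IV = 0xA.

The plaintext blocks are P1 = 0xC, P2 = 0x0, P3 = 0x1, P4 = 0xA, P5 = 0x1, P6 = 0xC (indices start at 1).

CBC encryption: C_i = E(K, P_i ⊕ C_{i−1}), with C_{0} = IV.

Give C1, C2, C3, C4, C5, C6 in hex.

C1 = 0x8, C2 = 0x2, C3 = 0xB, C4 = 0x9, C5 = 0x2, C6 = 0x0

C1: P1 ⊕ 0xA = 0x6; E(K, 0x6) = 0x8.
C2: P2 ⊕ 0x8 = 0x8; E(K, 0x8) = 0x2.
C3: P3 ⊕ 0x2 = 0x3; E(K, 0x3) = 0xB.
C4: P4 ⊕ 0xB = 0x1; E(K, 0x1) = 0x9.
C5: P5 ⊕ 0x9 = 0x8; E(K, 0x8) = 0x2.
C6: P6 ⊕ 0x2 = 0xE; E(K, 0xE) = 0x0.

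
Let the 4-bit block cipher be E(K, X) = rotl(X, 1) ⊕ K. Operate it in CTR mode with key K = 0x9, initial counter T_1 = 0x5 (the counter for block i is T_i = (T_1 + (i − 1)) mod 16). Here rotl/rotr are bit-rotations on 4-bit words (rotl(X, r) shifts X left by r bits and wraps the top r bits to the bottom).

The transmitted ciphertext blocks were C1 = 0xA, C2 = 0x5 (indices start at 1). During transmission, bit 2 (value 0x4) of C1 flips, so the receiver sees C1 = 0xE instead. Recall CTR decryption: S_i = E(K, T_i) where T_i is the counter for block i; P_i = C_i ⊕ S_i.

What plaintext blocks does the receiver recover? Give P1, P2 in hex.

P1 = 0xD, P2 = 0x0

Only C1 changed, to 0xE. In CTR, a change in C_i flips the same bit in P_i only; the keystream is unaffected. Decrypting the received ciphertext:
P1: T = 0x5, S = E(K, T) = 0x3; 0xE ⊕ 0x3 = 0xD.
P2: T = 0x6, S = E(K, T) = 0x5; 0x5 ⊕ 0x5 = 0x0.
Blocks that differ from the original plaintext: P1.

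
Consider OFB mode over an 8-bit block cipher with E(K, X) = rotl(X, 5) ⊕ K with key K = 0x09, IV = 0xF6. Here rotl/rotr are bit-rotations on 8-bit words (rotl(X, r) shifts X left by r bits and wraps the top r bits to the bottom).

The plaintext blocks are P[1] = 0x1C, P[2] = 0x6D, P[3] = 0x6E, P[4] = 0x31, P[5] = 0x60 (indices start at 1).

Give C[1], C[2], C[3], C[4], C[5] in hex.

C[1] = 0xCB, C[2] = 0x9E, C[3] = 0x19, C[4] = 0xD6, C[5] = 0x95

OFB encryption: S_i = E(K, S_{i−1}) with S_{0} = IV; C_i = P_i ⊕ S_i.
C[1]: S = E(K, 0xF6) = 0xD7; 0x1C ⊕ 0xD7 = 0xCB.
C[2]: S = E(K, 0xD7) = 0xF3; 0x6D ⊕ 0xF3 = 0x9E.
C[3]: S = E(K, 0xF3) = 0x77; 0x6E ⊕ 0x77 = 0x19.
C[4]: S = E(K, 0x77) = 0xE7; 0x31 ⊕ 0xE7 = 0xD6.
C[5]: S = E(K, 0xE7) = 0xF5; 0x60 ⊕ 0xF5 = 0x95.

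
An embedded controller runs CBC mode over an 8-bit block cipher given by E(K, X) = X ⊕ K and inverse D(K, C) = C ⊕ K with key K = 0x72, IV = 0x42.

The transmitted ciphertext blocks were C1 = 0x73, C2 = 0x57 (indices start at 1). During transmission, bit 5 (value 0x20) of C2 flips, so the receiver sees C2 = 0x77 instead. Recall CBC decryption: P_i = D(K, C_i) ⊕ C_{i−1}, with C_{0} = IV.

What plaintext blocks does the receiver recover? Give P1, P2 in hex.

P1 = 0x43, P2 = 0x76

Only C2 changed, to 0x77. In CBC, a change in C_i garbles P_i and flips the same bit in P_{i+1}. Decrypting the received ciphertext:
P1: D(K, 0x73) = 0x01; 0x01 ⊕ 0x42 = 0x43.
P2: D(K, 0x77) = 0x05; 0x05 ⊕ 0x73 = 0x76.
Blocks that differ from the original plaintext: P2.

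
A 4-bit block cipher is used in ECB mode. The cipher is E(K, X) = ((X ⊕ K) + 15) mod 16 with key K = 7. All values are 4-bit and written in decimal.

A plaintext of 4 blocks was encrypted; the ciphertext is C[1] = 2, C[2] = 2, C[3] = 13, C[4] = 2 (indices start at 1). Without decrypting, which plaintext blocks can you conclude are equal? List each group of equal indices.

ECB encrypts each block independently with the same key, so equal ciphertext blocks imply equal plaintext blocks.
C[1] = C[2] = C[4] = 2, so P[1] = P[2] = P[4].

P[1] = P[2] = P[4]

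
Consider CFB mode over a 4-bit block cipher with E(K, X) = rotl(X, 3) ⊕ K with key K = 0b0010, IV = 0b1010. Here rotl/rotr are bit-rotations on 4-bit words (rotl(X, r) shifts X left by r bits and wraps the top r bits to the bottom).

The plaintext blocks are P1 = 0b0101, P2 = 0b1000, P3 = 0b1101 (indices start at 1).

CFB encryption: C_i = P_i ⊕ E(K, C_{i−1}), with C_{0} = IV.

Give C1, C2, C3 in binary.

C1 = 0b0010, C2 = 0b1011, C3 = 0b0010

C1: E(K, 0b1010) = 0b0111; 0b0101 ⊕ 0b0111 = 0b0010.
C2: E(K, 0b0010) = 0b0011; 0b1000 ⊕ 0b0011 = 0b1011.
C3: E(K, 0b1011) = 0b1111; 0b1101 ⊕ 0b1111 = 0b0010.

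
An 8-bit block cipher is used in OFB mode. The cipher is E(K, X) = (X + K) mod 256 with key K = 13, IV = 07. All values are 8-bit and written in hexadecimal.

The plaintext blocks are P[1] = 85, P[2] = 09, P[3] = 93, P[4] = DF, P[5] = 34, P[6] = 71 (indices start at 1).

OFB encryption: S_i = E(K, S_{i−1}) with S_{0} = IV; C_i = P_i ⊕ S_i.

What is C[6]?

C[1]: S = E(K, 07) = 1A; 85 ⊕ 1A = 9F.
C[2]: S = E(K, 1A) = 2D; 09 ⊕ 2D = 24.
C[3]: S = E(K, 2D) = 40; 93 ⊕ 40 = D3.
C[4]: S = E(K, 40) = 53; DF ⊕ 53 = 8C.
C[5]: S = E(K, 53) = 66; 34 ⊕ 66 = 52.
C[6]: S = E(K, 66) = 79; 71 ⊕ 79 = 08.

C[6] = 08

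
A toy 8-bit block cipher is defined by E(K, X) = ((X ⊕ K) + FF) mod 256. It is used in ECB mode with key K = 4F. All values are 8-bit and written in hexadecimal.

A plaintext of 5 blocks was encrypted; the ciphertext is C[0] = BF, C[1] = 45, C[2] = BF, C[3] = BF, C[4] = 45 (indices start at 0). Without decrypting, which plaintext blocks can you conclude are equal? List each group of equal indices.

P[0] = P[2] = P[3]; P[1] = P[4]

ECB encrypts each block independently with the same key, so equal ciphertext blocks imply equal plaintext blocks.
C[0] = C[2] = C[3] = BF, so P[0] = P[2] = P[3].
C[1] = C[4] = 45, so P[1] = P[4].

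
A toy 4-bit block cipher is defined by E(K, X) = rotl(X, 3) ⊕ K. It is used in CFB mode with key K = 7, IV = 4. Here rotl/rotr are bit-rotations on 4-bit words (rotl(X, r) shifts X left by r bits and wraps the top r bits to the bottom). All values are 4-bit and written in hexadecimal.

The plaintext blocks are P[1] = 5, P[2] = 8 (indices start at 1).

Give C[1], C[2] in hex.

CFB encryption: C_i = P_i ⊕ E(K, C_{i−1}), with C_{0} = IV.
C[1]: E(K, 4) = 5; 5 ⊕ 5 = 0.
C[2]: E(K, 0) = 7; 8 ⊕ 7 = F.

C[1] = 0, C[2] = F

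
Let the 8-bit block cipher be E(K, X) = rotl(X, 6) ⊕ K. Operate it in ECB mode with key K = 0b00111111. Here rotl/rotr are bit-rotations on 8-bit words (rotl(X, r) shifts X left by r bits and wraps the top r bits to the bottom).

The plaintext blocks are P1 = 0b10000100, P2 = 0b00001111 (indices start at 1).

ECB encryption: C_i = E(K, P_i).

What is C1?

C1: E(K, 0b10000100) = 0b00011110.

C1 = 0b00011110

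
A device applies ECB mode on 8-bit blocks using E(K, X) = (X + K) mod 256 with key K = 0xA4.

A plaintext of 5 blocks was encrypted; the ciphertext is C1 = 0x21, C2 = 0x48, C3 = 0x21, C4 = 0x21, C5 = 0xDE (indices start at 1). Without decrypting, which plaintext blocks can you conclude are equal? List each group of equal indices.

P1 = P3 = P4

ECB encrypts each block independently with the same key, so equal ciphertext blocks imply equal plaintext blocks.
C1 = C3 = C4 = 0x21, so P1 = P3 = P4.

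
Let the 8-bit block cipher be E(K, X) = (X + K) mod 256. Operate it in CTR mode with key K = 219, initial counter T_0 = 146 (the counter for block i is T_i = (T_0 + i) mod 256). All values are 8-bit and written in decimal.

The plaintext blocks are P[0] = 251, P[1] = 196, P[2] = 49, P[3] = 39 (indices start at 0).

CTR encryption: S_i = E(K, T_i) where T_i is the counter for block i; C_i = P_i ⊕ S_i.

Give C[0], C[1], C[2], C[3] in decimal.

C[0]: T = 146, S = E(K, T) = 109; 251 ⊕ 109 = 150.
C[1]: T = 147, S = E(K, T) = 110; 196 ⊕ 110 = 170.
C[2]: T = 148, S = E(K, T) = 111; 49 ⊕ 111 = 94.
C[3]: T = 149, S = E(K, T) = 112; 39 ⊕ 112 = 87.

C[0] = 150, C[1] = 170, C[2] = 94, C[3] = 87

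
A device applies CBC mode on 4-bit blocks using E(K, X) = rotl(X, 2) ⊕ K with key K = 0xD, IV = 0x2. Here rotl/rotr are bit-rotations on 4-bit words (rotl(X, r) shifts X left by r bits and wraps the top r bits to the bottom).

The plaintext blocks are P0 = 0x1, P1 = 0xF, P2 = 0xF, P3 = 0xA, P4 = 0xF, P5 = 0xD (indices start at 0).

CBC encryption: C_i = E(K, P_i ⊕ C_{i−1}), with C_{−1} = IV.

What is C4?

C0: P0 ⊕ 0x2 = 0x3; E(K, 0x3) = 0x1.
C1: P1 ⊕ 0x1 = 0xE; E(K, 0xE) = 0x6.
C2: P2 ⊕ 0x6 = 0x9; E(K, 0x9) = 0xB.
C3: P3 ⊕ 0xB = 0x1; E(K, 0x1) = 0x9.
C4: P4 ⊕ 0x9 = 0x6; E(K, 0x6) = 0x4.

C4 = 0x4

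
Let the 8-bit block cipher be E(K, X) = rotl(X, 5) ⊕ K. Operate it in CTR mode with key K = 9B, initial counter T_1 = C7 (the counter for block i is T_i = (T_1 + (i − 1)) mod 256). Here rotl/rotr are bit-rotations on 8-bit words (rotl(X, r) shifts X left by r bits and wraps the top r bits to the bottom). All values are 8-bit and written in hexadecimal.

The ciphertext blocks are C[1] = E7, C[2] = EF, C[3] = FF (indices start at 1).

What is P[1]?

CTR decryption: S_i = E(K, T_i) where T_i is the counter for block i; P_i = C_i ⊕ S_i.
P[1]: T = C7, S = E(K, T) = 63; E7 ⊕ 63 = 84.

P[1] = 84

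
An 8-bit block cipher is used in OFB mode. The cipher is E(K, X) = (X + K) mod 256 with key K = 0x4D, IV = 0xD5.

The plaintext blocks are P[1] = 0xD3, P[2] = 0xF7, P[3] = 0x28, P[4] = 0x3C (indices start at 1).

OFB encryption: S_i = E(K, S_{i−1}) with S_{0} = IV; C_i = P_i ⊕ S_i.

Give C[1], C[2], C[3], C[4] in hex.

C[1]: S = E(K, 0xD5) = 0x22; 0xD3 ⊕ 0x22 = 0xF1.
C[2]: S = E(K, 0x22) = 0x6F; 0xF7 ⊕ 0x6F = 0x98.
C[3]: S = E(K, 0x6F) = 0xBC; 0x28 ⊕ 0xBC = 0x94.
C[4]: S = E(K, 0xBC) = 0x09; 0x3C ⊕ 0x09 = 0x35.

C[1] = 0xF1, C[2] = 0x98, C[3] = 0x94, C[4] = 0x35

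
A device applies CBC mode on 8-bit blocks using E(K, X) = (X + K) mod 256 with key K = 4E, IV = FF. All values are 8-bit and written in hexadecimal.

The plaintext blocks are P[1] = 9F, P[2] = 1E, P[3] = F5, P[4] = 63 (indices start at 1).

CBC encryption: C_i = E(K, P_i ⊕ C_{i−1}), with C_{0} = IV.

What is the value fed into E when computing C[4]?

3A

C[1]: P[1] ⊕ FF = 60; E(K, 60) = AE.
C[2]: P[2] ⊕ AE = B0; E(K, B0) = FE.
C[3]: P[3] ⊕ FE = 0B; E(K, 0B) = 59.
C[4]: P[4] ⊕ 59 = 3A; E(K, 3A) = 88.
So the input to E for block [4] is 3A.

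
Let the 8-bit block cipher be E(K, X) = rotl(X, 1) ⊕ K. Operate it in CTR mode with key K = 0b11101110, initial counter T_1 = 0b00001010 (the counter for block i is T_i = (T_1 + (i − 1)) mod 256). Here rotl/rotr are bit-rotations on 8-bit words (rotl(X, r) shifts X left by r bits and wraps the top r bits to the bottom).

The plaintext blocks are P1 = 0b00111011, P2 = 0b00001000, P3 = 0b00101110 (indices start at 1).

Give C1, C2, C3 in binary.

CTR encryption: S_i = E(K, T_i) where T_i is the counter for block i; C_i = P_i ⊕ S_i.
C1: T = 0b00001010, S = E(K, T) = 0b11111010; 0b00111011 ⊕ 0b11111010 = 0b11000001.
C2: T = 0b00001011, S = E(K, T) = 0b11111000; 0b00001000 ⊕ 0b11111000 = 0b11110000.
C3: T = 0b00001100, S = E(K, T) = 0b11110110; 0b00101110 ⊕ 0b11110110 = 0b11011000.

C1 = 0b11000001, C2 = 0b11110000, C3 = 0b11011000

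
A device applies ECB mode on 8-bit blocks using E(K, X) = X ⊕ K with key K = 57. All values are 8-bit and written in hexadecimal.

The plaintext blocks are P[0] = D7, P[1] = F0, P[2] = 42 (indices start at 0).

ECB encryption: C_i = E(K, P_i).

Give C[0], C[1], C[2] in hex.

C[0] = 80, C[1] = A7, C[2] = 15

C[0]: E(K, D7) = 80.
C[1]: E(K, F0) = A7.
C[2]: E(K, 42) = 15.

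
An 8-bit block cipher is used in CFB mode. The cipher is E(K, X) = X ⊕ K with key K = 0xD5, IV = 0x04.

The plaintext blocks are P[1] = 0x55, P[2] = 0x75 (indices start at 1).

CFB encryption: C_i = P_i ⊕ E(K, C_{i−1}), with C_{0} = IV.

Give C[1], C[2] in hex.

C[1] = 0x84, C[2] = 0x24

C[1]: E(K, 0x04) = 0xD1; 0x55 ⊕ 0xD1 = 0x84.
C[2]: E(K, 0x84) = 0x51; 0x75 ⊕ 0x51 = 0x24.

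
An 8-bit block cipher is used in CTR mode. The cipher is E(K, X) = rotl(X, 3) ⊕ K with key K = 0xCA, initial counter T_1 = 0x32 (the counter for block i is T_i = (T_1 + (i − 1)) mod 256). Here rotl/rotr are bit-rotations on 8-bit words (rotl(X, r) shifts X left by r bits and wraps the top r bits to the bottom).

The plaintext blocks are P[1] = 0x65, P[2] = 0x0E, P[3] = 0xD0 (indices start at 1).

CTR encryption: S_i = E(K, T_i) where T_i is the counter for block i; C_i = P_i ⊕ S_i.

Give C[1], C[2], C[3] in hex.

C[1]: T = 0x32, S = E(K, T) = 0x5B; 0x65 ⊕ 0x5B = 0x3E.
C[2]: T = 0x33, S = E(K, T) = 0x53; 0x0E ⊕ 0x53 = 0x5D.
C[3]: T = 0x34, S = E(K, T) = 0x6B; 0xD0 ⊕ 0x6B = 0xBB.

C[1] = 0x3E, C[2] = 0x5D, C[3] = 0xBB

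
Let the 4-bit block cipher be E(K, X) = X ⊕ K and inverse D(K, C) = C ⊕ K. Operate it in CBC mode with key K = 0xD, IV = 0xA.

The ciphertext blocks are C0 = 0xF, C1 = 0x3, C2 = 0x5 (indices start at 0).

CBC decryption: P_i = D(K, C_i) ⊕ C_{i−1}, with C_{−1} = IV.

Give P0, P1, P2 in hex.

P0 = 0x8, P1 = 0x1, P2 = 0xB

P0: D(K, 0xF) = 0x2; 0x2 ⊕ 0xA = 0x8.
P1: D(K, 0x3) = 0xE; 0xE ⊕ 0xF = 0x1.
P2: D(K, 0x5) = 0x8; 0x8 ⊕ 0x3 = 0xB.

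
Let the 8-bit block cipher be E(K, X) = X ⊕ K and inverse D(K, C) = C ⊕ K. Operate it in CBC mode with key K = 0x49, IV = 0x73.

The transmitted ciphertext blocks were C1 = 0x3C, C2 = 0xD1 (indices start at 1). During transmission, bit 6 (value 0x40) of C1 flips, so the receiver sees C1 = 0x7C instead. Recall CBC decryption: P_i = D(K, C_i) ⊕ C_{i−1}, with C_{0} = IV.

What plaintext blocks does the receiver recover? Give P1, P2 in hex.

Only C1 changed, to 0x7C. In CBC, a change in C_i garbles P_i and flips the same bit in P_{i+1}. Decrypting the received ciphertext:
P1: D(K, 0x7C) = 0x35; 0x35 ⊕ 0x73 = 0x46.
P2: D(K, 0xD1) = 0x98; 0x98 ⊕ 0x7C = 0xE4.
Blocks that differ from the original plaintext: P1, P2.

P1 = 0x46, P2 = 0xE4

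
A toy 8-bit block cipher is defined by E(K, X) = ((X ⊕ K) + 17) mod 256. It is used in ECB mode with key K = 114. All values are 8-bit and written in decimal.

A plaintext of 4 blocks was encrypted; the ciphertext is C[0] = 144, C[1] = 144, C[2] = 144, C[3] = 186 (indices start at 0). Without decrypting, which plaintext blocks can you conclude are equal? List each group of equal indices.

P[0] = P[1] = P[2]

ECB encrypts each block independently with the same key, so equal ciphertext blocks imply equal plaintext blocks.
C[0] = C[1] = C[2] = 144, so P[0] = P[1] = P[2].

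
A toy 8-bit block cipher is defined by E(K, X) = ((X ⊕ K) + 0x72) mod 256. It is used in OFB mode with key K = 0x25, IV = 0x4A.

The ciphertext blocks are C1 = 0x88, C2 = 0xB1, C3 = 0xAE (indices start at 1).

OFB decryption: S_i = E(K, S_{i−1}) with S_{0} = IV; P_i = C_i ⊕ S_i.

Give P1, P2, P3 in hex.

P1 = 0x69, P2 = 0x87, P3 = 0x2B

P1: S = E(K, 0x4A) = 0xE1; 0x88 ⊕ 0xE1 = 0x69.
P2: S = E(K, 0xE1) = 0x36; 0xB1 ⊕ 0x36 = 0x87.
P3: S = E(K, 0x36) = 0x85; 0xAE ⊕ 0x85 = 0x2B.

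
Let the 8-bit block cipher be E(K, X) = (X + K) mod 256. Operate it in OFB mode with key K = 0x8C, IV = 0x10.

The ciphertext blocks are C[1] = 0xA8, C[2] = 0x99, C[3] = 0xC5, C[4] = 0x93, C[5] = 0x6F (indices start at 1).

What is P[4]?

OFB decryption: S_i = E(K, S_{i−1}) with S_{0} = IV; P_i = C_i ⊕ S_i.
P[1]: S = E(K, 0x10) = 0x9C; 0xA8 ⊕ 0x9C = 0x34.
P[2]: S = E(K, 0x9C) = 0x28; 0x99 ⊕ 0x28 = 0xB1.
P[3]: S = E(K, 0x28) = 0xB4; 0xC5 ⊕ 0xB4 = 0x71.
P[4]: S = E(K, 0xB4) = 0x40; 0x93 ⊕ 0x40 = 0xD3.

P[4] = 0xD3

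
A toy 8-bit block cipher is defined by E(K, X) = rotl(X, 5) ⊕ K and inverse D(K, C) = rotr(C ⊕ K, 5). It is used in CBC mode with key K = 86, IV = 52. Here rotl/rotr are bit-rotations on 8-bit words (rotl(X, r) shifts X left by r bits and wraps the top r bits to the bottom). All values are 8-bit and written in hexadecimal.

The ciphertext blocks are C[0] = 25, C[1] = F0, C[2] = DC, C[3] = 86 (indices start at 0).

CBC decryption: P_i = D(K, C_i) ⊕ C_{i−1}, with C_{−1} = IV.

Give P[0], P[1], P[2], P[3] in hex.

P[0]: D(K, 25) = 1D; 1D ⊕ 52 = 4F.
P[1]: D(K, F0) = B3; B3 ⊕ 25 = 96.
P[2]: D(K, DC) = D2; D2 ⊕ F0 = 22.
P[3]: D(K, 86) = 00; 00 ⊕ DC = DC.

P[0] = 4F, P[1] = 96, P[2] = 22, P[3] = DC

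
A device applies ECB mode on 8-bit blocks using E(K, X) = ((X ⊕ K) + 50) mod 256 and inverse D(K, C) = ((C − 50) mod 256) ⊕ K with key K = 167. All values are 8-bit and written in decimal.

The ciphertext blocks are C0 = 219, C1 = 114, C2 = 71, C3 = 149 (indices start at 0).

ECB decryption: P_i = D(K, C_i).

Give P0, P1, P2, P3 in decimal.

P0 = 14, P1 = 231, P2 = 178, P3 = 196

P0: D(K, 219) = 14.
P1: D(K, 114) = 231.
P2: D(K, 71) = 178.
P3: D(K, 149) = 196.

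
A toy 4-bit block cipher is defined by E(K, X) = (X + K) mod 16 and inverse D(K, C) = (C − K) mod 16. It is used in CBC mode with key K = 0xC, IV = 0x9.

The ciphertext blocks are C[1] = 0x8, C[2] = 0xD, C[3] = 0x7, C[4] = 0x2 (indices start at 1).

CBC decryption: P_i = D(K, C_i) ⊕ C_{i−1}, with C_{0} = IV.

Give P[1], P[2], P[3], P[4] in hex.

P[1] = 0x5, P[2] = 0x9, P[3] = 0x6, P[4] = 0x1

P[1]: D(K, 0x8) = 0xC; 0xC ⊕ 0x9 = 0x5.
P[2]: D(K, 0xD) = 0x1; 0x1 ⊕ 0x8 = 0x9.
P[3]: D(K, 0x7) = 0xB; 0xB ⊕ 0xD = 0x6.
P[4]: D(K, 0x2) = 0x6; 0x6 ⊕ 0x7 = 0x1.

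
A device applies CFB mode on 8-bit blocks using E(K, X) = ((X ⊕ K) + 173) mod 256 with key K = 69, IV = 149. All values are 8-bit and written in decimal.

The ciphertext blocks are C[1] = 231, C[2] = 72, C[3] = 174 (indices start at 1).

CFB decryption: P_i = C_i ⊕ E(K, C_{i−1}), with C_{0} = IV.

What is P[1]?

P[1] = 154

P[1]: E(K, 149) = 125; 231 ⊕ 125 = 154.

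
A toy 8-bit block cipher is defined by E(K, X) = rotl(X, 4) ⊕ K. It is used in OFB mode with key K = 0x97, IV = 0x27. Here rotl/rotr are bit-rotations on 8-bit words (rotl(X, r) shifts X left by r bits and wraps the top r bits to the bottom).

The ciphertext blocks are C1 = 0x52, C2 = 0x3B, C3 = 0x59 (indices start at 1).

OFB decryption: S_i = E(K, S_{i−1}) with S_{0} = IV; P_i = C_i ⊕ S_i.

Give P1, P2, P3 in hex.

P1: S = E(K, 0x27) = 0xE5; 0x52 ⊕ 0xE5 = 0xB7.
P2: S = E(K, 0xE5) = 0xC9; 0x3B ⊕ 0xC9 = 0xF2.
P3: S = E(K, 0xC9) = 0x0B; 0x59 ⊕ 0x0B = 0x52.

P1 = 0xB7, P2 = 0xF2, P3 = 0x52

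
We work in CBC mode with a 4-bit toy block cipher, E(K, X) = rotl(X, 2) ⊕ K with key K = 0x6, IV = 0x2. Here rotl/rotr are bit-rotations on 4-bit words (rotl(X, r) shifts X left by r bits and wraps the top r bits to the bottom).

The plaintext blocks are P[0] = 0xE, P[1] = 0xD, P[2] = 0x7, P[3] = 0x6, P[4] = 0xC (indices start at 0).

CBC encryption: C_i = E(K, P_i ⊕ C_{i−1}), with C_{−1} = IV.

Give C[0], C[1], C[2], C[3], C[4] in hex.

C[0]: P[0] ⊕ 0x2 = 0xC; E(K, 0xC) = 0x5.
C[1]: P[1] ⊕ 0x5 = 0x8; E(K, 0x8) = 0x4.
C[2]: P[2] ⊕ 0x4 = 0x3; E(K, 0x3) = 0xA.
C[3]: P[3] ⊕ 0xA = 0xC; E(K, 0xC) = 0x5.
C[4]: P[4] ⊕ 0x5 = 0x9; E(K, 0x9) = 0x0.

C[0] = 0x5, C[1] = 0x4, C[2] = 0xA, C[3] = 0x5, C[4] = 0x0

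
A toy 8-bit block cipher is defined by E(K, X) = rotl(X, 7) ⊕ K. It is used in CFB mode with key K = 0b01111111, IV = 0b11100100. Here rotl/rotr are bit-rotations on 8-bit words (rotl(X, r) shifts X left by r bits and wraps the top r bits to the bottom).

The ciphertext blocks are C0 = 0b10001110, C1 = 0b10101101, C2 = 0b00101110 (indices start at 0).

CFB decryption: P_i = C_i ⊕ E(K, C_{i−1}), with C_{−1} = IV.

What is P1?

P1: E(K, 0b10001110) = 0b00111000; 0b10101101 ⊕ 0b00111000 = 0b10010101.

P1 = 0b10010101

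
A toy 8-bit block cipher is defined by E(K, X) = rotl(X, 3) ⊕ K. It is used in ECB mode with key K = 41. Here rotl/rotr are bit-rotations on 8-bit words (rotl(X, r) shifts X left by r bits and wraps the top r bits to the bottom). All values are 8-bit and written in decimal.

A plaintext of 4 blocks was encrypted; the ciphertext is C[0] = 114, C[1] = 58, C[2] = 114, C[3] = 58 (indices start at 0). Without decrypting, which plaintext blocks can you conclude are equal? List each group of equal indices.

P[0] = P[2]; P[1] = P[3]

ECB encrypts each block independently with the same key, so equal ciphertext blocks imply equal plaintext blocks.
C[0] = C[2] = 114, so P[0] = P[2].
C[1] = C[3] = 58, so P[1] = P[3].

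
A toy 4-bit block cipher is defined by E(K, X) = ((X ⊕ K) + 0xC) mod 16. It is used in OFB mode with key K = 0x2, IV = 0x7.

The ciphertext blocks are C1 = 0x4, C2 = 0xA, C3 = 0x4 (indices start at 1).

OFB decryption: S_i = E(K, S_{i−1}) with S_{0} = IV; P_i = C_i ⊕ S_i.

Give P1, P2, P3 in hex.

P1 = 0x5, P2 = 0x5, P3 = 0xD

P1: S = E(K, 0x7) = 0x1; 0x4 ⊕ 0x1 = 0x5.
P2: S = E(K, 0x1) = 0xF; 0xA ⊕ 0xF = 0x5.
P3: S = E(K, 0xF) = 0x9; 0x4 ⊕ 0x9 = 0xD.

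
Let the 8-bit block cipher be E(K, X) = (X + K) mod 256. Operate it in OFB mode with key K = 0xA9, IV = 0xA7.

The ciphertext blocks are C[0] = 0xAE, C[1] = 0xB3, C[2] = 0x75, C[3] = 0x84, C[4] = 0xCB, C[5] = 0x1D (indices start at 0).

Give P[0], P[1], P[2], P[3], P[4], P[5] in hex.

OFB decryption: S_i = E(K, S_{i−1}) with S_{−1} = IV; P_i = C_i ⊕ S_i.
P[0]: S = E(K, 0xA7) = 0x50; 0xAE ⊕ 0x50 = 0xFE.
P[1]: S = E(K, 0x50) = 0xF9; 0xB3 ⊕ 0xF9 = 0x4A.
P[2]: S = E(K, 0xF9) = 0xA2; 0x75 ⊕ 0xA2 = 0xD7.
P[3]: S = E(K, 0xA2) = 0x4B; 0x84 ⊕ 0x4B = 0xCF.
P[4]: S = E(K, 0x4B) = 0xF4; 0xCB ⊕ 0xF4 = 0x3F.
P[5]: S = E(K, 0xF4) = 0x9D; 0x1D ⊕ 0x9D = 0x80.

P[0] = 0xFE, P[1] = 0x4A, P[2] = 0xD7, P[3] = 0xCF, P[4] = 0x3F, P[5] = 0x80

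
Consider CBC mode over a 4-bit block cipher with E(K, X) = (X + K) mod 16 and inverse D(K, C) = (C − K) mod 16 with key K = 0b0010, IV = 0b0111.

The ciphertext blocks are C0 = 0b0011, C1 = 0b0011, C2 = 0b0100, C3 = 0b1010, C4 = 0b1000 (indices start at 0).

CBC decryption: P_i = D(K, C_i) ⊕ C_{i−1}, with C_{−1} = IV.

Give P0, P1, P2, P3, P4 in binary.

P0 = 0b0110, P1 = 0b0010, P2 = 0b0001, P3 = 0b1100, P4 = 0b1100

P0: D(K, 0b0011) = 0b0001; 0b0001 ⊕ 0b0111 = 0b0110.
P1: D(K, 0b0011) = 0b0001; 0b0001 ⊕ 0b0011 = 0b0010.
P2: D(K, 0b0100) = 0b0010; 0b0010 ⊕ 0b0011 = 0b0001.
P3: D(K, 0b1010) = 0b1000; 0b1000 ⊕ 0b0100 = 0b1100.
P4: D(K, 0b1000) = 0b0110; 0b0110 ⊕ 0b1010 = 0b1100.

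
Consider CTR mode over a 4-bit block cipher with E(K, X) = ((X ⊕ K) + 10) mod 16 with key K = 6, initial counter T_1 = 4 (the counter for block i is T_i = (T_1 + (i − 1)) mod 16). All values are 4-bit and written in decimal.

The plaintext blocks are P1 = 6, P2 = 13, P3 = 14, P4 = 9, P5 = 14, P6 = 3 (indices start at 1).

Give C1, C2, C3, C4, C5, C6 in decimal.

C1 = 10, C2 = 0, C3 = 4, C4 = 2, C5 = 6, C6 = 10

CTR encryption: S_i = E(K, T_i) where T_i is the counter for block i; C_i = P_i ⊕ S_i.
C1: T = 4, S = E(K, T) = 12; 6 ⊕ 12 = 10.
C2: T = 5, S = E(K, T) = 13; 13 ⊕ 13 = 0.
C3: T = 6, S = E(K, T) = 10; 14 ⊕ 10 = 4.
C4: T = 7, S = E(K, T) = 11; 9 ⊕ 11 = 2.
C5: T = 8, S = E(K, T) = 8; 14 ⊕ 8 = 6.
C6: T = 9, S = E(K, T) = 9; 3 ⊕ 9 = 10.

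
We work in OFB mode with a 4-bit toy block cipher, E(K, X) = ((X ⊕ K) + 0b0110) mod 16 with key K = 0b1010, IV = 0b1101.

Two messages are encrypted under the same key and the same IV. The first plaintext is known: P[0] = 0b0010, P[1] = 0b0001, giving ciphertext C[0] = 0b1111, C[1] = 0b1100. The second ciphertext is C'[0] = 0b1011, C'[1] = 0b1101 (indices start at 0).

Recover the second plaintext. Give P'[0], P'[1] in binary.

In OFB with a reused IV, both messages share the same keystream S_i, so C_i ⊕ C'_i = P_i ⊕ P'_i and thus P'_i = P_i ⊕ C_i ⊕ C'_i.
P'[0]: 0b0010 ⊕ 0b1111 ⊕ 0b1011 = 0b0110.
P'[1]: 0b0001 ⊕ 0b1100 ⊕ 0b1101 = 0b0000.

P'[0] = 0b0110, P'[1] = 0b0000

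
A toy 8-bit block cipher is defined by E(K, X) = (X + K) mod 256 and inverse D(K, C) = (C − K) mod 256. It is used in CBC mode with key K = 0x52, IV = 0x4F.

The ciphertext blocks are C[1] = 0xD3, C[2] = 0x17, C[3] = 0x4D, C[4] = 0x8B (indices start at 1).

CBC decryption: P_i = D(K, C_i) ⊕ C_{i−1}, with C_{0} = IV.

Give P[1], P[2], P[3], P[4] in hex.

P[1]: D(K, 0xD3) = 0x81; 0x81 ⊕ 0x4F = 0xCE.
P[2]: D(K, 0x17) = 0xC5; 0xC5 ⊕ 0xD3 = 0x16.
P[3]: D(K, 0x4D) = 0xFB; 0xFB ⊕ 0x17 = 0xEC.
P[4]: D(K, 0x8B) = 0x39; 0x39 ⊕ 0x4D = 0x74.

P[1] = 0xCE, P[2] = 0x16, P[3] = 0xEC, P[4] = 0x74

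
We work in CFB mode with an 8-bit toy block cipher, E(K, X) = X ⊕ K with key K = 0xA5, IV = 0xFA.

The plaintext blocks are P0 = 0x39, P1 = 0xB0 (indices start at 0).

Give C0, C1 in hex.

C0 = 0x66, C1 = 0x73

CFB encryption: C_i = P_i ⊕ E(K, C_{i−1}), with C_{−1} = IV.
C0: E(K, 0xFA) = 0x5F; 0x39 ⊕ 0x5F = 0x66.
C1: E(K, 0x66) = 0xC3; 0xB0 ⊕ 0xC3 = 0x73.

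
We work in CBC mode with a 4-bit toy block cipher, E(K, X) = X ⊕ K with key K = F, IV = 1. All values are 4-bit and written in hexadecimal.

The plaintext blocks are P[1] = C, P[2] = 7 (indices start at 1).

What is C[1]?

CBC encryption: C_i = E(K, P_i ⊕ C_{i−1}), with C_{0} = IV.
C[1]: P[1] ⊕ 1 = D; E(K, D) = 2.

C[1] = 2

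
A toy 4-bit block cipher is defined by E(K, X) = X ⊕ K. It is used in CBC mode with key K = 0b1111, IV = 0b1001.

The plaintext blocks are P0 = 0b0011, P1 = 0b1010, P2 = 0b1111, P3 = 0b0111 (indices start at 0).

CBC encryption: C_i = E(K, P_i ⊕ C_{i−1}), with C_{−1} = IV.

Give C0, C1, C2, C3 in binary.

C0 = 0b0101, C1 = 0b0000, C2 = 0b0000, C3 = 0b1000

C0: P0 ⊕ 0b1001 = 0b1010; E(K, 0b1010) = 0b0101.
C1: P1 ⊕ 0b0101 = 0b1111; E(K, 0b1111) = 0b0000.
C2: P2 ⊕ 0b0000 = 0b1111; E(K, 0b1111) = 0b0000.
C3: P3 ⊕ 0b0000 = 0b0111; E(K, 0b0111) = 0b1000.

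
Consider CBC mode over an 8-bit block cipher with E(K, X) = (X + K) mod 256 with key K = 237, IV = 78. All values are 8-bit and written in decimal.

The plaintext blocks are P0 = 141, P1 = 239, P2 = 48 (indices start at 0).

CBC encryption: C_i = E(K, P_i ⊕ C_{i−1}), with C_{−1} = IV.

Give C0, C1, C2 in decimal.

C0 = 176, C1 = 76, C2 = 105

C0: P0 ⊕ 78 = 195; E(K, 195) = 176.
C1: P1 ⊕ 176 = 95; E(K, 95) = 76.
C2: P2 ⊕ 76 = 124; E(K, 124) = 105.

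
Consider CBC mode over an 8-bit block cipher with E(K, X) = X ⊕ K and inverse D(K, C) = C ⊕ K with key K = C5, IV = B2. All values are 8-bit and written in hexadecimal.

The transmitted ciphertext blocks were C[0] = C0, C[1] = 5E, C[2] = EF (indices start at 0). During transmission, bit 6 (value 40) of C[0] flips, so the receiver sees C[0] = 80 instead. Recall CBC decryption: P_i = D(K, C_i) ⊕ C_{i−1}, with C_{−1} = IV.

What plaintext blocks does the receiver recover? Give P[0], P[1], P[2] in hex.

P[0] = F7, P[1] = 1B, P[2] = 74

Only C[0] changed, to 80. In CBC, a change in C_i garbles P_i and flips the same bit in P_{i+1}. Decrypting the received ciphertext:
P[0]: D(K, 80) = 45; 45 ⊕ B2 = F7.
P[1]: D(K, 5E) = 9B; 9B ⊕ 80 = 1B.
P[2]: D(K, EF) = 2A; 2A ⊕ 5E = 74.
Blocks that differ from the original plaintext: P[0], P[1].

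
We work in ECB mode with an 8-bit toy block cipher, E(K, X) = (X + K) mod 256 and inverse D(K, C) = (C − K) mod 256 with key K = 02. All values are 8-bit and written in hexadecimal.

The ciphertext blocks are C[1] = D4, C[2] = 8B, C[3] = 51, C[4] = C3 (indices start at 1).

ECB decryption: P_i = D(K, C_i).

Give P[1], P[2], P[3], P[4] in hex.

P[1]: D(K, D4) = D2.
P[2]: D(K, 8B) = 89.
P[3]: D(K, 51) = 4F.
P[4]: D(K, C3) = C1.

P[1] = D2, P[2] = 89, P[3] = 4F, P[4] = C1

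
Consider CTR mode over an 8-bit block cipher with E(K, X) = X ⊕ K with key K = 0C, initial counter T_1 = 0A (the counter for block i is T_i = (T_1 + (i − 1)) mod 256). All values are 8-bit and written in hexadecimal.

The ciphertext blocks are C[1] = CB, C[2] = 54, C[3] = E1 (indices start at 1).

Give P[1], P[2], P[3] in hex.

CTR decryption: S_i = E(K, T_i) where T_i is the counter for block i; P_i = C_i ⊕ S_i.
P[1]: T = 0A, S = E(K, T) = 06; CB ⊕ 06 = CD.
P[2]: T = 0B, S = E(K, T) = 07; 54 ⊕ 07 = 53.
P[3]: T = 0C, S = E(K, T) = 00; E1 ⊕ 00 = E1.

P[1] = CD, P[2] = 53, P[3] = E1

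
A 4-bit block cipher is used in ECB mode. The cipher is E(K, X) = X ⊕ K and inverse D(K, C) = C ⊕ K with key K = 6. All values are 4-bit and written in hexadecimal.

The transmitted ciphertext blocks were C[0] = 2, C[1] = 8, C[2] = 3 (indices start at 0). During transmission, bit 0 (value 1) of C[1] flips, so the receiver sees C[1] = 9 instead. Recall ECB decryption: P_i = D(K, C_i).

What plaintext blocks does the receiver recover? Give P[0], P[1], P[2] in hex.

P[0] = 4, P[1] = F, P[2] = 5

Only C[1] changed, to 9. In ECB, a change in C_i affects only P_i. Decrypting the received ciphertext:
P[0]: D(K, 2) = 4.
P[1]: D(K, 9) = F.
P[2]: D(K, 3) = 5.
Blocks that differ from the original plaintext: P[1].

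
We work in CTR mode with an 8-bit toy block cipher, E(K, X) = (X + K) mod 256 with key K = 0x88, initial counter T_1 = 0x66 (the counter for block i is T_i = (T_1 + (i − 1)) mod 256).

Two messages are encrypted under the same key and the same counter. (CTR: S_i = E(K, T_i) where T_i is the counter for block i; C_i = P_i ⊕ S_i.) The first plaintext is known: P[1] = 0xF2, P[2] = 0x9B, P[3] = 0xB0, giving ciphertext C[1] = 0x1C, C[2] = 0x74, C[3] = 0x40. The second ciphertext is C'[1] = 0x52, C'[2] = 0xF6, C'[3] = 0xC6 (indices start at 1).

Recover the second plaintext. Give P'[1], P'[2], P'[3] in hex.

In CTR with a reused counter, both messages share the same keystream S_i, so C_i ⊕ C'_i = P_i ⊕ P'_i and thus P'_i = P_i ⊕ C_i ⊕ C'_i.
P'[1]: 0xF2 ⊕ 0x1C ⊕ 0x52 = 0xBC.
P'[2]: 0x9B ⊕ 0x74 ⊕ 0xF6 = 0x19.
P'[3]: 0xB0 ⊕ 0x40 ⊕ 0xC6 = 0x36.

P'[1] = 0xBC, P'[2] = 0x19, P'[3] = 0x36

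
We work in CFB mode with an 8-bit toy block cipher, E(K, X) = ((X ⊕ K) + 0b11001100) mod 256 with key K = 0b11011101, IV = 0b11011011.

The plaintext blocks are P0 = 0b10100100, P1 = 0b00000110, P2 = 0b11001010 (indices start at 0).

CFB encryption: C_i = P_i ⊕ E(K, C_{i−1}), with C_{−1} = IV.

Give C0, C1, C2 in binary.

C0: E(K, 0b11011011) = 0b11010010; 0b10100100 ⊕ 0b11010010 = 0b01110110.
C1: E(K, 0b01110110) = 0b01110111; 0b00000110 ⊕ 0b01110111 = 0b01110001.
C2: E(K, 0b01110001) = 0b01111000; 0b11001010 ⊕ 0b01111000 = 0b10110010.

C0 = 0b01110110, C1 = 0b01110001, C2 = 0b10110010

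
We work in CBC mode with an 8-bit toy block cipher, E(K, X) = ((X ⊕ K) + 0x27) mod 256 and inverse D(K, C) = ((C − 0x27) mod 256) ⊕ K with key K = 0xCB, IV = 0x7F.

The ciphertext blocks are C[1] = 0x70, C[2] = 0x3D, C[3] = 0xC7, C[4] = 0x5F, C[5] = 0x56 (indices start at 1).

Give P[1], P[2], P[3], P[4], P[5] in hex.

CBC decryption: P_i = D(K, C_i) ⊕ C_{i−1}, with C_{0} = IV.
P[1]: D(K, 0x70) = 0x82; 0x82 ⊕ 0x7F = 0xFD.
P[2]: D(K, 0x3D) = 0xDD; 0xDD ⊕ 0x70 = 0xAD.
P[3]: D(K, 0xC7) = 0x6B; 0x6B ⊕ 0x3D = 0x56.
P[4]: D(K, 0x5F) = 0xF3; 0xF3 ⊕ 0xC7 = 0x34.
P[5]: D(K, 0x56) = 0xE4; 0xE4 ⊕ 0x5F = 0xBB.

P[1] = 0xFD, P[2] = 0xAD, P[3] = 0x56, P[4] = 0x34, P[5] = 0xBB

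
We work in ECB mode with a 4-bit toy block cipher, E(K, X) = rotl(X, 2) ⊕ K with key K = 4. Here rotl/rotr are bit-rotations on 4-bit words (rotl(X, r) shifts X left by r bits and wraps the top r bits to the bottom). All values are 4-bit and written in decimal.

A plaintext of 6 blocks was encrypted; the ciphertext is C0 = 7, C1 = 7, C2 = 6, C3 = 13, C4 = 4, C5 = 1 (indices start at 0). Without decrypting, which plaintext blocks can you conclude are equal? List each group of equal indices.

ECB encrypts each block independently with the same key, so equal ciphertext blocks imply equal plaintext blocks.
C0 = C1 = 7, so P0 = P1.

P0 = P1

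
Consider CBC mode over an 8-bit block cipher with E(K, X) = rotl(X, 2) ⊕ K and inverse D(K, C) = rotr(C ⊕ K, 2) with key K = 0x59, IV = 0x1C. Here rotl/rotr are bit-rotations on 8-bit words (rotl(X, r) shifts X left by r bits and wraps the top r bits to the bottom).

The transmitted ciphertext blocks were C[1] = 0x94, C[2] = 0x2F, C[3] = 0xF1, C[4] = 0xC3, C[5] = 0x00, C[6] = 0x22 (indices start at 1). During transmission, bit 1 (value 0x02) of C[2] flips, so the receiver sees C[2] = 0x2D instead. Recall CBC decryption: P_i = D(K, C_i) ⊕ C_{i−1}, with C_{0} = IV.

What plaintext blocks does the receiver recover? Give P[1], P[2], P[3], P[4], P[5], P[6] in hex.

Only C[2] changed, to 0x2D. In CBC, a change in C_i garbles P_i and flips the same bit in P_{i+1}. Decrypting the received ciphertext:
P[1]: D(K, 0x94) = 0x73; 0x73 ⊕ 0x1C = 0x6F.
P[2]: D(K, 0x2D) = 0x1D; 0x1D ⊕ 0x94 = 0x89.
P[3]: D(K, 0xF1) = 0x2A; 0x2A ⊕ 0x2D = 0x07.
P[4]: D(K, 0xC3) = 0xA6; 0xA6 ⊕ 0xF1 = 0x57.
P[5]: D(K, 0x00) = 0x56; 0x56 ⊕ 0xC3 = 0x95.
P[6]: D(K, 0x22) = 0xDE; 0xDE ⊕ 0x00 = 0xDE.
Blocks that differ from the original plaintext: P[2], P[3].

P[1] = 0x6F, P[2] = 0x89, P[3] = 0x07, P[4] = 0x57, P[5] = 0x95, P[6] = 0xDE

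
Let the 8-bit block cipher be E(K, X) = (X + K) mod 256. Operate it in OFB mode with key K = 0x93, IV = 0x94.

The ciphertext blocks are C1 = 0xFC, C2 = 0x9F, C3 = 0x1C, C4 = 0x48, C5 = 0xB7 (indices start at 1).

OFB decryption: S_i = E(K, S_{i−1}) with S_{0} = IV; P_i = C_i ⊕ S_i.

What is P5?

P1: S = E(K, 0x94) = 0x27; 0xFC ⊕ 0x27 = 0xDB.
P2: S = E(K, 0x27) = 0xBA; 0x9F ⊕ 0xBA = 0x25.
P3: S = E(K, 0xBA) = 0x4D; 0x1C ⊕ 0x4D = 0x51.
P4: S = E(K, 0x4D) = 0xE0; 0x48 ⊕ 0xE0 = 0xA8.
P5: S = E(K, 0xE0) = 0x73; 0xB7 ⊕ 0x73 = 0xC4.

P5 = 0xC4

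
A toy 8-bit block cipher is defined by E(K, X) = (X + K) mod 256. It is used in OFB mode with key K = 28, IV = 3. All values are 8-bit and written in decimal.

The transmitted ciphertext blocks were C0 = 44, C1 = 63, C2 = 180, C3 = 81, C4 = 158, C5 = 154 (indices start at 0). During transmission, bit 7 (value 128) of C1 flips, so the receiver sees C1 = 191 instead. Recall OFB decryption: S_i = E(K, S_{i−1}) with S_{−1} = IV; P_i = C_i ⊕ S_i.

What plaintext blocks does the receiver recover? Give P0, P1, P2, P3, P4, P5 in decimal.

P0 = 51, P1 = 132, P2 = 227, P3 = 34, P4 = 17, P5 = 49

Only C1 changed, to 191. In OFB, a change in C_i flips the same bit in P_i only; the keystream is unaffected. Decrypting the received ciphertext:
P0: S = E(K, 3) = 31; 44 ⊕ 31 = 51.
P1: S = E(K, 31) = 59; 191 ⊕ 59 = 132.
P2: S = E(K, 59) = 87; 180 ⊕ 87 = 227.
P3: S = E(K, 87) = 115; 81 ⊕ 115 = 34.
P4: S = E(K, 115) = 143; 158 ⊕ 143 = 17.
P5: S = E(K, 143) = 171; 154 ⊕ 171 = 49.
Blocks that differ from the original plaintext: P1.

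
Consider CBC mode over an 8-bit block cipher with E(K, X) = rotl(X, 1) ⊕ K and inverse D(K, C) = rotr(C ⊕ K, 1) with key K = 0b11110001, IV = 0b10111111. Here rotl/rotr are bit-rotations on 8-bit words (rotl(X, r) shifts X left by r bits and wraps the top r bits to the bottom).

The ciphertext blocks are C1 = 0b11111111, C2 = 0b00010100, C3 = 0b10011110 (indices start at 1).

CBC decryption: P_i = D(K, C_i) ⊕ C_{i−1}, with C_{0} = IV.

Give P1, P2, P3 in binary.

P1: D(K, 0b11111111) = 0b00000111; 0b00000111 ⊕ 0b10111111 = 0b10111000.
P2: D(K, 0b00010100) = 0b11110010; 0b11110010 ⊕ 0b11111111 = 0b00001101.
P3: D(K, 0b10011110) = 0b10110111; 0b10110111 ⊕ 0b00010100 = 0b10100011.

P1 = 0b10111000, P2 = 0b00001101, P3 = 0b10100011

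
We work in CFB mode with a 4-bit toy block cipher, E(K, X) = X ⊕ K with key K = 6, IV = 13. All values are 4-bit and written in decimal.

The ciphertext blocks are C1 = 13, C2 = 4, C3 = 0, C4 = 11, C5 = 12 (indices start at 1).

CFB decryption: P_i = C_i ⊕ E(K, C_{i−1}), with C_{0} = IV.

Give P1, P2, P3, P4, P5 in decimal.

P1 = 6, P2 = 15, P3 = 2, P4 = 13, P5 = 1

P1: E(K, 13) = 11; 13 ⊕ 11 = 6.
P2: E(K, 13) = 11; 4 ⊕ 11 = 15.
P3: E(K, 4) = 2; 0 ⊕ 2 = 2.
P4: E(K, 0) = 6; 11 ⊕ 6 = 13.
P5: E(K, 11) = 13; 12 ⊕ 13 = 1.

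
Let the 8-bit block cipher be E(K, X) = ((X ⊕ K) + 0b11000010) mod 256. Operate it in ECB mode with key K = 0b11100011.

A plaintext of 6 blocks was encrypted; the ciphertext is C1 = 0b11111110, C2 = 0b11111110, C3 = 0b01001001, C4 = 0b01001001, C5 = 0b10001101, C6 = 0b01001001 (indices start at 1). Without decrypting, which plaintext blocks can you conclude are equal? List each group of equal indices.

ECB encrypts each block independently with the same key, so equal ciphertext blocks imply equal plaintext blocks.
C1 = C2 = 0b11111110, so P1 = P2.
C3 = C4 = C6 = 0b01001001, so P3 = P4 = P6.

P1 = P2; P3 = P4 = P6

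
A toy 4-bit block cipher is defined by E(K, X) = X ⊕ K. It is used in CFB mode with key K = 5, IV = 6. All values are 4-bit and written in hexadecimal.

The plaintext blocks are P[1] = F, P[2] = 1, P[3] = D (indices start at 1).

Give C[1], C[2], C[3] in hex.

C[1] = C, C[2] = 8, C[3] = 0

CFB encryption: C_i = P_i ⊕ E(K, C_{i−1}), with C_{0} = IV.
C[1]: E(K, 6) = 3; F ⊕ 3 = C.
C[2]: E(K, C) = 9; 1 ⊕ 9 = 8.
C[3]: E(K, 8) = D; D ⊕ D = 0.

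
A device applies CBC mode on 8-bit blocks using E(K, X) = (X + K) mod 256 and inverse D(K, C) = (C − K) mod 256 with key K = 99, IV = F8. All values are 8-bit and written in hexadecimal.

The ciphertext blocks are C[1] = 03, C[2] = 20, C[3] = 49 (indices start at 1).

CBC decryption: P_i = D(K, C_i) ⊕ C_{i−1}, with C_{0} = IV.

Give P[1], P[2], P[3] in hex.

P[1] = 92, P[2] = 84, P[3] = 90

P[1]: D(K, 03) = 6A; 6A ⊕ F8 = 92.
P[2]: D(K, 20) = 87; 87 ⊕ 03 = 84.
P[3]: D(K, 49) = B0; B0 ⊕ 20 = 90.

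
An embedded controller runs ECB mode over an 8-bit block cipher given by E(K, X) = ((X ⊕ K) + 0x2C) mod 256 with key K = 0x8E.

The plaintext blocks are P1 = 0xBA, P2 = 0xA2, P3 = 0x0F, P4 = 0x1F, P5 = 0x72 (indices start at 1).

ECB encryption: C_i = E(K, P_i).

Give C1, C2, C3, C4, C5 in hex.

C1 = 0x60, C2 = 0x58, C3 = 0xAD, C4 = 0xBD, C5 = 0x28

C1: E(K, 0xBA) = 0x60.
C2: E(K, 0xA2) = 0x58.
C3: E(K, 0x0F) = 0xAD.
C4: E(K, 0x1F) = 0xBD.
C5: E(K, 0x72) = 0x28.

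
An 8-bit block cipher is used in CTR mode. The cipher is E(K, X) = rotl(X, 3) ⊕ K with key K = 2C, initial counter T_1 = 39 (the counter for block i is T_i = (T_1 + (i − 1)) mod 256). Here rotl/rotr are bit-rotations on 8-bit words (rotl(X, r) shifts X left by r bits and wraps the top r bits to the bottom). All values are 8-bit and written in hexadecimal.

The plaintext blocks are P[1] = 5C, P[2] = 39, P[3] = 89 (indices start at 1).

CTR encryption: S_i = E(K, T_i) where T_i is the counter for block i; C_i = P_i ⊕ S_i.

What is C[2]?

C[1]: T = 39, S = E(K, T) = E5; 5C ⊕ E5 = B9.
C[2]: T = 3A, S = E(K, T) = FD; 39 ⊕ FD = C4.

C[2] = C4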